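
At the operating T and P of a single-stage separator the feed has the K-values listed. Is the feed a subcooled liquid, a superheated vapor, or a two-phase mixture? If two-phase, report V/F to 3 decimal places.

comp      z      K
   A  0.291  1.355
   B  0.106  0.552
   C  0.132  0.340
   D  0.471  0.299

ΣzᵢKᵢ = 0.639; Σzᵢ/Kᵢ = 2.370.
Since ΣzᵢKᵢ < 1 the mixture is below its bubble point — single liquid phase.

subcooled liquid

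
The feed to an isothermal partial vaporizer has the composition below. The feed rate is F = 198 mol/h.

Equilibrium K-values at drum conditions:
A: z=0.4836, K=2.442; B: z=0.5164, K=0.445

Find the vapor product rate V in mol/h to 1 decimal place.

V = 101.6 mol/h

Newton iteration, ψ⁰ = 0.5:
  ψ = 0.5000: g = 0.00852, g' = -0.6442 → ψ = 0.5132
Converged at ψ = 0.5132.
Then V = ψ·F = 0.5132·198 = 101.6 mol/h and L = F − V = 96.4 mol/h.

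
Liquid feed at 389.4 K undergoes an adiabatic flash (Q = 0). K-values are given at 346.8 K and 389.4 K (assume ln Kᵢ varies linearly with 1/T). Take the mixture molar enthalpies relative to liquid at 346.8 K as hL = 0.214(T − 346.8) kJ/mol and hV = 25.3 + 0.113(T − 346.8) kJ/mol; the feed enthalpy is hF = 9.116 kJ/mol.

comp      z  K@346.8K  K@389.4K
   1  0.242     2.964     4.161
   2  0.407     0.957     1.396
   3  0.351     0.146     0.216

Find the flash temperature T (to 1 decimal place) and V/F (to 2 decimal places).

T = 359.4 K, V/F = 0.27

Adiabatic flash: solve Rachford–Rice at each trial T, then check hF = ψ·hV(T) + (1−ψ)·hL(T).
  T = 346.8 K: K = (2.964, 0.957, 0.146), RR gives ψ = 0.156, H_out = 3.957 kJ/mol
  T = 389.4 K: K = (4.161, 1.396, 0.216), RR gives ψ = 0.478, H_out = 19.154 kJ/mol
  T = 368.1 K: K = (3.547, 1.169, 0.180), RR gives ψ = 0.335, H_out = 12.323 kJ/mol
  T = 357.5 K: K = (3.252, 1.061, 0.163), RR gives ψ = 0.252, H_out = 8.383 kJ/mol
  T = 362.8 K: K = (3.398, 1.114, 0.171), RR gives ψ = 0.295, H_out = 10.404 kJ/mol
  T = 360.1 K: K = (3.324, 1.087, 0.167), RR gives ψ = 0.273, H_out = 9.387 kJ/mol
  T = 358.8 K: K = (3.288, 1.074, 0.165), RR gives ψ = 0.262, H_out = 8.888 kJ/mol
Linear interpolation between T = 358.8 (H_out = 8.888) and T = 360.1 (H_out = 9.387) on hF = 9.116 gives T ≈ 359.4 K, at which ψ = 0.27.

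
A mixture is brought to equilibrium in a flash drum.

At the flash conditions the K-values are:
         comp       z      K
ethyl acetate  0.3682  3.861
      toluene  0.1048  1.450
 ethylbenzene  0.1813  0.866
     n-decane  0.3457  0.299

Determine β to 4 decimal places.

β = 0.5787

Material balance + equilibrium reduce to Σ zᵢ(Kᵢ−1)/(1+β(Kᵢ−1)) = 0.
Check two-phase: ΣzᵢKᵢ = 1.8340 > 1 and Σzᵢ/Kᵢ = 1.5332 > 1, so g(0) = 0.8340 > 0 and g(1) = -0.5332 < 0.
Iterate (Newton) starting at β = 0.3:
  β = 0.3000: g = 0.27624, g' = -1.1652 → β = 0.5371
  β = 0.5371: g = 0.03842, g' = -0.9229 → β = 0.5787
Converged at β = 0.5787.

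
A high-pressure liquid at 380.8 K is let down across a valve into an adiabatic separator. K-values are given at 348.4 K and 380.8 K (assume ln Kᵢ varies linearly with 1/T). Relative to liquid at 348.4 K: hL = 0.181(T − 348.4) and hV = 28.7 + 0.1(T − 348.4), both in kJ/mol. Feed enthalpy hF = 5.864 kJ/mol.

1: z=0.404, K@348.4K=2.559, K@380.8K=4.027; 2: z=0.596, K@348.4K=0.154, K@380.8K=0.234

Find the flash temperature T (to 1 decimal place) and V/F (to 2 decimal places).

Adiabatic flash: solve Rachford–Rice at each trial T, then check hF = ψ·hV(T) + (1−ψ)·hL(T).
  T = 348.4 K: K = (2.559, 0.154), RR gives ψ = 0.095, H_out = 2.734 kJ/mol
  T = 380.8 K: K = (4.027, 0.234), RR gives ψ = 0.331, H_out = 14.483 kJ/mol
  T = 364.6 K: K = (3.243, 0.192), RR gives ψ = 0.234, H_out = 9.341 kJ/mol
  T = 356.5 K: K = (2.888, 0.172), RR gives ψ = 0.172, H_out = 6.302 kJ/mol
  T = 352.4 K: K = (2.719, 0.163), RR gives ψ = 0.136, H_out = 4.577 kJ/mol
  T = 354.4 K: K = (2.801, 0.167), RR gives ψ = 0.154, H_out = 5.437 kJ/mol
Linear interpolation between T = 354.4 (H_out = 5.437) and T = 356.5 (H_out = 6.302) on hF = 5.864 gives T ≈ 355.4 K, at which ψ = 0.16.

T = 355.4 K, V/F = 0.16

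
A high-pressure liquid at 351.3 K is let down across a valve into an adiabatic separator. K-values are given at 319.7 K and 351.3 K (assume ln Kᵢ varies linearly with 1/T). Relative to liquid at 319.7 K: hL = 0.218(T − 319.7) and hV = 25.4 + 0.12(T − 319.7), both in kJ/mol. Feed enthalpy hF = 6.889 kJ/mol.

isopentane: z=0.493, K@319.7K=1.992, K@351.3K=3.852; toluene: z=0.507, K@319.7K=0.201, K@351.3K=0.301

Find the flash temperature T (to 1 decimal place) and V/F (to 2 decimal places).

Adiabatic flash: solve Rachford–Rice at each trial T, then check hF = ψ·hV(T) + (1−ψ)·hL(T).
  T = 319.7 K: K = (1.992, 0.201), RR gives ψ = 0.106, H_out = 2.691 kJ/mol
  T = 351.3 K: K = (3.852, 0.301), RR gives ψ = 0.528, H_out = 18.654 kJ/mol
  T = 335.5 K: K = (2.813, 0.248), RR gives ψ = 0.376, H_out = 12.419 kJ/mol
  T = 327.6 K: K = (2.377, 0.224), RR gives ψ = 0.267, H_out = 8.301 kJ/mol
  T = 323.6 K: K = (2.176, 0.212), RR gives ψ = 0.195, H_out = 5.720 kJ/mol
  T = 325.6 K: K = (2.275, 0.218), RR gives ψ = 0.233, H_out = 7.065 kJ/mol
Linear interpolation between T = 323.6 (H_out = 5.720) and T = 325.6 (H_out = 7.065) on hF = 6.889 gives T ≈ 325.3 K, at which ψ = 0.23.

T = 325.3 K, V/F = 0.23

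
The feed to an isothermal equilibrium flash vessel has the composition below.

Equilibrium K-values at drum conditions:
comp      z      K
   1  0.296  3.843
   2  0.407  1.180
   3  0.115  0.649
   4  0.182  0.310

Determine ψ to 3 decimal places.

ψ = 0.777

Rachford–Rice: g(ψ) = Σ zᵢ(Kᵢ−1)/(1+ψ(Kᵢ−1)) = 0.
Check two-phase: ΣzᵢKᵢ = 1.749 > 1 and Σzᵢ/Kᵢ = 1.186 > 1, so g(0) = 0.749 > 0 and g(1) = -0.186 < 0.
Newton iteration, ψ⁰ = 0.35:
  ψ = 0.350: g = 0.2791, g' = -0.782 → ψ = 0.707
  ψ = 0.707: g = 0.0456, g' = -0.630 → ψ = 0.780
  ψ = 0.780: g = -0.0014, g' = -0.674 → ψ = 0.777
Converged at ψ = 0.777.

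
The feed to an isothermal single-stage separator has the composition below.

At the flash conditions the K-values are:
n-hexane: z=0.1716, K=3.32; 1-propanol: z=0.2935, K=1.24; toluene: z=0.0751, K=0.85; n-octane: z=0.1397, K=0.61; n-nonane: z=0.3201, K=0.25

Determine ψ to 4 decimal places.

Rachford–Rice: g(ψ) = Σ zᵢ(Kᵢ−1)/(1+ψ(Kᵢ−1)) = 0.
Feasibility: ΣzᵢKᵢ = 1.1627, Σzᵢ/Kᵢ = 1.8861 — both > 1, two phases present.
Iterate (Newton) starting at ψ = 0.53:
  ψ = 0.5300: g = -0.23833, g' = -0.7309 → ψ = 0.2039
  ψ = 0.2039: g = -0.01681, g' = -0.7188 → ψ = 0.1805
  ψ = 0.1805: g = 0.00026, g' = -0.7416 → ψ = 0.1809
Converged at ψ = 0.1809.

ψ = 0.1809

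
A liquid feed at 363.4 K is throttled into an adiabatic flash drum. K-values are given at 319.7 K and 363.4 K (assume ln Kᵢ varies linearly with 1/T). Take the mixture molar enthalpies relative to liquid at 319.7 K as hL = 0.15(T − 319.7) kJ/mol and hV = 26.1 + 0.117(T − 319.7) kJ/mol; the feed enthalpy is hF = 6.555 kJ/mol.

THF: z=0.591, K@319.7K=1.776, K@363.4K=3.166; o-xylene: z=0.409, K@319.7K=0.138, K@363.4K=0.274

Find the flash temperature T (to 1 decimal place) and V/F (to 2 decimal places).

Adiabatic flash: solve Rachford–Rice at each trial T, then check hF = ψ·hV(T) + (1−ψ)·hL(T).
  T = 319.7 K: K = (1.776, 0.138), RR gives ψ = 0.159, H_out = 4.138 kJ/mol
  T = 363.4 K: K = (3.166, 0.274), RR gives ψ = 0.625, H_out = 21.972 kJ/mol
  T = 341.5 K: K = (2.414, 0.199), RR gives ψ = 0.448, H_out = 14.646 kJ/mol
  T = 330.6 K: K = (2.081, 0.167), RR gives ψ = 0.331, H_out = 10.149 kJ/mol
  T = 325.1 K: K = (1.924, 0.152), RR gives ψ = 0.254, H_out = 7.391 kJ/mol
  T = 322.4 K: K = (1.849, 0.145), RR gives ψ = 0.209, H_out = 5.848 kJ/mol
  T = 323.8 K: K = (1.887, 0.148), RR gives ψ = 0.233, H_out = 6.667 kJ/mol
Linear interpolation between T = 322.4 (H_out = 5.848) and T = 323.8 (H_out = 6.667) on hF = 6.555 gives T ≈ 323.6 K, at which ψ = 0.23.

T = 323.6 K, V/F = 0.23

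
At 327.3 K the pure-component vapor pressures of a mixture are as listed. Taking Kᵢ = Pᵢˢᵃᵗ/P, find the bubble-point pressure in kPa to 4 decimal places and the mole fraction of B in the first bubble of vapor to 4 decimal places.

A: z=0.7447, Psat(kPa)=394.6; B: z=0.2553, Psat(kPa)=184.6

At the bubble point ψ → 0, so ΣzᵢKᵢ = 1 with Kᵢ = Pᵢˢᵃᵗ/P ⇒ P = ΣzᵢPᵢˢᵃᵗ.
P = 0.7447·394.6 + 0.2553·184.6 = 340.9870 kPa
yᵢ = zᵢPᵢˢᵃᵗ/P ⇒ y_B = 0.2553·184.6/340.9870 = 0.1382

Pbub = 340.9870 kPa, y_B = 0.1382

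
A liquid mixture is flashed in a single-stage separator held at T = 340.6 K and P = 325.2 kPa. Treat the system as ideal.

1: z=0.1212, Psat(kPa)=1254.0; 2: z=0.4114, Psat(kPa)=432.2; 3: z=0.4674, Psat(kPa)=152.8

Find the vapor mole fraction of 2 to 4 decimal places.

y_2 = 0.4932

Raoult's law: Kᵢ = Pᵢˢᵃᵗ/P = Pᵢˢᵃᵗ/325.2.
  K_1 = 1254.0/325.2 = 3.856089, K_2 = 432.2/325.2 = 1.329028, K_3 = 152.8/325.2 = 0.469865
Material balance + equilibrium reduce to Σ zᵢ(Kᵢ−1)/(1+ψ(Kᵢ−1)) = 0.
g(0) = ΣzᵢKᵢ − 1 = 0.2337 and g(1) = 1 − Σzᵢ/Kᵢ = -0.3357, so a root lies in (0, 1).
Newton iteration, ψ⁰ = 0.5:
  ψ = 0.5000: g = -0.07835, g' = -0.4437 → ψ = 0.3234
  ψ = 0.3234: g = 0.00321, g' = -0.4949 → ψ = 0.3299
  ψ = 0.3299: g = 0.00001, g' = -0.4913 → ψ = 0.3300
Converged at ψ = 0.3300.
Compositions from xᵢ = zᵢ/(1+ψ(Kᵢ−1)), yᵢ = Kᵢxᵢ:
  1: x = 0.0624, y = 0.2406
  2: x = 0.3711, y = 0.4932
  3: x = 0.5665, y = 0.2662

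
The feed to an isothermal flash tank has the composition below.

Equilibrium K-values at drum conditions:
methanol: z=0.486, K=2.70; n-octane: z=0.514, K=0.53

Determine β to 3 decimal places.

Material balance + equilibrium reduce to Σ zᵢ(Kᵢ−1)/(1+β(Kᵢ−1)) = 0.
Check two-phase: ΣzᵢKᵢ = 1.585 > 1 and Σzᵢ/Kᵢ = 1.150 > 1, so g(0) = 0.585 > 0 and g(1) = -0.150 < 0.
Binary case is linear: z₁(K₁−1)(1+β(K₂−1)) + z₂(K₂−1)(1+β(K₁−1)) = 0
⇒ β = [z₁(K₁−1)+z₂(K₂−1)] / [−(K₁−1)(K₂−1)] = 0.5846/0.7990 = 0.732

β = 0.732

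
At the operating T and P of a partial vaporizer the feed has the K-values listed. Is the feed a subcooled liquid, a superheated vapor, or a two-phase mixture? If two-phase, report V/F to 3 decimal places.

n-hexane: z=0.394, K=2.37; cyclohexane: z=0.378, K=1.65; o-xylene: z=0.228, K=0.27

ΣzᵢKᵢ = 1.619; Σzᵢ/Kᵢ = 1.240.
Both exceed 1, so a two-phase solution exists.
Let ψ = V/F and solve Σ zᵢ(Kᵢ−1)/(1+ψ(Kᵢ−1)) = 0.
Newton–Raphson from ψ = 0.6:
  ψ = 0.600: g = 0.1769, g' = -0.690 → ψ = 0.856
  ψ = 0.856: g = -0.0377, g' = -1.087 → ψ = 0.822
  ψ = 0.822: g = -0.0017, g' = -0.990 → ψ = 0.820
Converged at ψ = 0.820.

two-phase, V/F = 0.820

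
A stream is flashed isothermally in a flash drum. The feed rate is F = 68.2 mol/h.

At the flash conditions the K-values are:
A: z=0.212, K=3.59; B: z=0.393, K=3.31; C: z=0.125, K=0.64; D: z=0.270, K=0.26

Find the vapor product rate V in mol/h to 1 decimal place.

Let ψ = V/F and solve Σ zᵢ(Kᵢ−1)/(1+ψ(Kᵢ−1)) = 0.
g(0) = ΣzᵢKᵢ − 1 = 1.212 and g(1) = 1 − Σzᵢ/Kᵢ = -0.412, so a root lies in (0, 1).
Newton iteration, ψ⁰ = 0.35:
  ψ = 0.350: g = 0.4689, g' = -1.323 → ψ = 0.704
  ψ = 0.704: g = 0.0623, g' = -1.156 → ψ = 0.758
  ψ = 0.758: g = -0.0020, g' = -1.237 → ψ = 0.757
Converged at ψ = 0.757.
Then V = ψ·F = 0.7567·68.2 = 51.6 mol/h and L = F − V = 16.6 mol/h.

V = 51.6 mol/h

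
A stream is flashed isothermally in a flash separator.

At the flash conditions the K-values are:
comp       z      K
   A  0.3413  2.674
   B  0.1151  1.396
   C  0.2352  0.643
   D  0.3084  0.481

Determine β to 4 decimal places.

Newton–Raphson from β = 0.5:
  β = 0.5000: g = 0.03070, g' = -0.4919 → β = 0.5624
  β = 0.5624: g = 0.00046, g' = -0.4784 → β = 0.5634
Converged at β = 0.5634.

β = 0.5634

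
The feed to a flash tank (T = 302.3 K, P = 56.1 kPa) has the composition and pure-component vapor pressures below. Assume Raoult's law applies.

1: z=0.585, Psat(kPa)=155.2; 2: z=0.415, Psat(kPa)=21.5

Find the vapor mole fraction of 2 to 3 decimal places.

y_2 = 0.284

Raoult's law: Kᵢ = Pᵢˢᵃᵗ/P = Pᵢˢᵃᵗ/56.1.
  K_1 = 155.2/56.1 = 2.76649, K_2 = 21.5/56.1 = 0.38324
Rachford–Rice: g(β) = Σ zᵢ(Kᵢ−1)/(1+β(Kᵢ−1)) = 0.
g(0) = ΣzᵢKᵢ − 1 = 0.777 and g(1) = 1 − Σzᵢ/Kᵢ = -0.294, so a root lies in (0, 1).
Binary case is linear: z₁(K₁−1)(1+β(K₂−1)) + z₂(K₂−1)(1+β(K₁−1)) = 0
⇒ β = [z₁(K₁−1)+z₂(K₂−1)] / [−(K₁−1)(K₂−1)] = 0.7774/1.0895 = 0.714
Compositions from xᵢ = zᵢ/(1+β(Kᵢ−1)), yᵢ = Kᵢxᵢ:
  1: x = 0.259, y = 0.716
  2: x = 0.741, y = 0.284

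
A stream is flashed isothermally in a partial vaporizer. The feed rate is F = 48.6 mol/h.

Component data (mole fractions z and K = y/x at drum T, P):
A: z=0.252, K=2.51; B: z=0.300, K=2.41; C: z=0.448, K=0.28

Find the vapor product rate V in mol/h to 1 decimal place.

Material balance + equilibrium reduce to Σ zᵢ(Kᵢ−1)/(1+V/F(Kᵢ−1)) = 0.
Check two-phase: ΣzᵢKᵢ = 1.481 > 1 and Σzᵢ/Kᵢ = 1.825 > 1, so g(0) = 0.481 > 0 and g(1) = -0.825 < 0.
Iterate (Newton) starting at V/F = 0.36:
  V/F = 0.360: g = 0.0917, g' = -0.927 → V/F = 0.459
Converged at V/F = 0.459.
Then V = V/F·F = 0.4588·48.6 = 22.3 mol/h and L = F − V = 26.3 mol/h.

V = 22.3 mol/h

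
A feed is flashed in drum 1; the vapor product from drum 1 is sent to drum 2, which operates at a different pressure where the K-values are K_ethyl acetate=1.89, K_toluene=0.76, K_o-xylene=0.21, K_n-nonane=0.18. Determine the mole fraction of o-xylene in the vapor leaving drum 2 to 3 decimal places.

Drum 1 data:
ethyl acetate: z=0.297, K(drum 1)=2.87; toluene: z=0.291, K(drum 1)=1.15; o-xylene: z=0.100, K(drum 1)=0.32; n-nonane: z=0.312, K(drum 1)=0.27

Drum 1:
Material balance + equilibrium reduce to Σ zᵢ(Kᵢ−1)/(1+ψ₁(Kᵢ−1)) = 0.
g(0) = ΣzᵢKᵢ − 1 = 0.303 and g(1) = 1 − Σzᵢ/Kᵢ = -0.825, so a root lies in (0, 1).
Newton–Raphson from ψ₁ = 0.65:
  ψ₁ = 0.650: g = -0.2648, g' = -0.968 → ψ₁ = 0.376
  ψ₁ = 0.376: g = -0.0381, g' = -0.763 → ψ₁ = 0.326
  ψ₁ = 0.326: g = 0.0001, g' = -0.769 → ψ₁ = 0.327
Converged at ψ₁ = 0.327.
Drum-1 compositions:
  ethyl acetate: x = 0.184, y = 0.529
  toluene: x = 0.277, y = 0.319
  o-xylene: x = 0.129, y = 0.041
  n-nonane: x = 0.410, y = 0.111
Drum-2 feed = drum-1 vapor: z₂ = (0.5292, 0.3190, 0.0411, 0.1106).
Drum 2:
Material balance + equilibrium reduce to Σ zᵢ(Kᵢ−1)/(1+ψ₂(Kᵢ−1)) = 0.
Check two-phase: ΣzᵢKᵢ = 1.271 > 1 and Σzᵢ/Kᵢ = 1.510 > 1, so g(0) = 0.271 > 0 and g(1) = -0.510 < 0.
Iterate (Newton) starting at ψ₂ = 0.5:
  ψ₂ = 0.500: g = 0.0315, g' = -0.508 → ψ₂ = 0.562
  ψ₂ = 0.562: g = -0.0012, g' = -0.550 → ψ₂ = 0.560
Converged at ψ₂ = 0.560.
  ethyl acetate: x = 0.353, y = 0.668
  toluene: x = 0.369, y = 0.280
  o-xylene: x = 0.074, y = 0.015
  n-nonane: x = 0.204, y = 0.037

y_o-xylene (drum 2) = 0.015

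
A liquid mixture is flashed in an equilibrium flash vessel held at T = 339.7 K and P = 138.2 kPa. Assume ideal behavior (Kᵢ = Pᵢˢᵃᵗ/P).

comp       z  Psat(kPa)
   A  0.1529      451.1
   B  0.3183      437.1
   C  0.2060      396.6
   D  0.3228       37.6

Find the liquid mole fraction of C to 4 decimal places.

x_C = 0.0841

Raoult's law: Kᵢ = Pᵢˢᵃᵗ/P = Pᵢˢᵃᵗ/138.2.
  K_A = 451.1/138.2 = 3.264110, K_B = 437.1/138.2 = 3.162808, K_C = 396.6/138.2 = 2.869754, K_D = 37.6/138.2 = 0.272069
Material balance + equilibrium reduce to Σ zᵢ(Kᵢ−1)/(1+V/F(Kᵢ−1)) = 0.
Check two-phase: ΣzᵢKᵢ = 2.1848 > 1 and Σzᵢ/Kᵢ = 1.4057 > 1, so g(0) = 1.1848 > 0 and g(1) = -0.4057 < 0.
Newton iteration, V/F⁰ = 0.53:
  V/F = 0.5300: g = 0.28899, g' = -1.1203 → V/F = 0.7880
  V/F = 0.7880: g = -0.01640, g' = -1.3632 → V/F = 0.7759
  V/F = 0.7759: g = -0.00018, g' = -1.3338 → V/F = 0.7758
Converged at V/F = 0.7758.
Compositions from xᵢ = zᵢ/(1+V/F(Kᵢ−1)), yᵢ = Kᵢxᵢ:
  A: x = 0.0555, y = 0.1811
  B: x = 0.1189, y = 0.3759
  C: x = 0.0841, y = 0.2412
  D: x = 0.7416, y = 0.2018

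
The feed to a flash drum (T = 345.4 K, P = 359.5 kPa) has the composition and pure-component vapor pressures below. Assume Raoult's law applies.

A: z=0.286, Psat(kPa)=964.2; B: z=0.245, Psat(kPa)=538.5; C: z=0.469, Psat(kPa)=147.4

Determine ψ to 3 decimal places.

Raoult's law: Kᵢ = Pᵢˢᵃᵗ/P = Pᵢˢᵃᵗ/359.5.
  K_A = 964.2/359.5 = 2.68206, K_B = 538.5/359.5 = 1.49791, K_C = 147.4/359.5 = 0.41001
Iterate (Newton) starting at ψ = 0.45:
  ψ = 0.450: g = -0.0032, g' = -0.605 → ψ = 0.445
Converged at ψ = 0.445.

ψ = 0.445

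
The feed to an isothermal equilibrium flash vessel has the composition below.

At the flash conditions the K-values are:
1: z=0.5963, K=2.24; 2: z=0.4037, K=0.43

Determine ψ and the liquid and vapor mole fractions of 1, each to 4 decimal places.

Material balance + equilibrium reduce to Σ zᵢ(Kᵢ−1)/(1+ψ(Kᵢ−1)) = 0.
Feasibility: ΣzᵢKᵢ = 1.5093, Σzᵢ/Kᵢ = 1.2050 — both > 1, two phases present.
Binary case is linear: z₁(K₁−1)(1+ψ(K₂−1)) + z₂(K₂−1)(1+ψ(K₁−1)) = 0
⇒ ψ = [z₁(K₁−1)+z₂(K₂−1)] / [−(K₁−1)(K₂−1)] = 0.50930/0.70680 = 0.7206
Compositions from xᵢ = zᵢ/(1+ψ(Kᵢ−1)), yᵢ = Kᵢxᵢ:
  1: x = 0.3149, y = 0.7054
  2: x = 0.6851, y = 0.2946

ψ = 0.7206, x_1 = 0.3149, y_1 = 0.7054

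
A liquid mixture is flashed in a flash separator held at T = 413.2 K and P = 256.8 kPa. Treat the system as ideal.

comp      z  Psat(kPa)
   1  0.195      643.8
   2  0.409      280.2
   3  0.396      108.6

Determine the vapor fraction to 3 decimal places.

Raoult's law: Kᵢ = Pᵢˢᵃᵗ/P = Pᵢˢᵃᵗ/256.8.
  K_1 = 643.8/256.8 = 2.50701, K_2 = 280.2/256.8 = 1.09112, K_3 = 108.6/256.8 = 0.42290
Rachford–Rice: g(ψ) = Σ zᵢ(Kᵢ−1)/(1+ψ(Kᵢ−1)) = 0.
g(0) = ΣzᵢKᵢ − 1 = 0.103 and g(1) = 1 − Σzᵢ/Kᵢ = -0.389, so a root lies in (0, 1).
Newton iteration, ψ⁰ = 0.5:
  ψ = 0.500: g = -0.1180, g' = -0.408 → ψ = 0.211
  ψ = 0.211: g = -0.0005, g' = -0.429 → ψ = 0.209
Converged at ψ = 0.209.

ψ = 0.209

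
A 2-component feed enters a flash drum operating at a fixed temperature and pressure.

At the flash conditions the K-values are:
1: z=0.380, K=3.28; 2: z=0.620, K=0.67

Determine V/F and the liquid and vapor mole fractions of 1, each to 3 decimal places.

Binary case is linear: z₁(K₁−1)(1+V/F(K₂−1)) + z₂(K₂−1)(1+V/F(K₁−1)) = 0
⇒ V/F = [z₁(K₁−1)+z₂(K₂−1)] / [−(K₁−1)(K₂−1)] = 0.6618/0.7524 = 0.880
Compositions from xᵢ = zᵢ/(1+V/F(Kᵢ−1)), yᵢ = Kᵢxᵢ:
  1: x = 0.126, y = 0.415
  2: x = 0.874, y = 0.585

V/F = 0.880, x_1 = 0.126, y_1 = 0.415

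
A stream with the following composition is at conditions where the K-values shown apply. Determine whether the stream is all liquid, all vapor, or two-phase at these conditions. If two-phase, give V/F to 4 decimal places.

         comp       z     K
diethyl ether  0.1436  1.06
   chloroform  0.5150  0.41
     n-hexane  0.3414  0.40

ΣzᵢKᵢ = 0.4999; Σzᵢ/Kᵢ = 2.2451.
Since ΣzᵢKᵢ < 1 the mixture is below its bubble point — single liquid phase.

all liquid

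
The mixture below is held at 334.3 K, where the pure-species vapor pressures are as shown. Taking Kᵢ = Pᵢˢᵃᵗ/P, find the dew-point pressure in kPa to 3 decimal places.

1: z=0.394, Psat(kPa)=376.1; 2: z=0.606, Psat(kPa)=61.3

Pdew = 91.463 kPa

At the dew point ψ → 1, so Σzᵢ/Kᵢ = 1 with Kᵢ = Pᵢˢᵃᵗ/P ⇒ 1/P = Σzᵢ/Pᵢˢᵃᵗ.
1/P = 0.394/376.1 + 0.606/61.3 = 0.010933 ⇒ P = 91.463 kPa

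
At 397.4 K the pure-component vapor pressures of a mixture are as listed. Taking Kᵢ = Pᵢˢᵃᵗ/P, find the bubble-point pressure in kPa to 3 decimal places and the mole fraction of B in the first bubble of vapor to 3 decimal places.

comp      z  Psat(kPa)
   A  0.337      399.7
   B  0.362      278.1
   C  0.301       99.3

At the bubble point ψ → 0, so ΣzᵢKᵢ = 1 with Kᵢ = Pᵢˢᵃᵗ/P ⇒ P = ΣzᵢPᵢˢᵃᵗ.
P = 0.337·399.7 + 0.362·278.1 + 0.301·99.3 = 265.260 kPa
yᵢ = zᵢPᵢˢᵃᵗ/P ⇒ y_B = 0.362·278.1/265.260 = 0.380

Pbub = 265.260 kPa, y_B = 0.380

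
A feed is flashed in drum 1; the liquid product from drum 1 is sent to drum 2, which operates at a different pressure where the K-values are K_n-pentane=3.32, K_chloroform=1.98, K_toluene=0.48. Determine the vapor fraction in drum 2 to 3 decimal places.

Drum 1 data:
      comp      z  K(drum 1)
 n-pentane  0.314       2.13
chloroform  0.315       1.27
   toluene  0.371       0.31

Drum 1:
Rachford–Rice: g(ψ₁) = Σ zᵢ(Kᵢ−1)/(1+ψ₁(Kᵢ−1)) = 0.
g(0) = ΣzᵢKᵢ − 1 = 0.184 and g(1) = 1 − Σzᵢ/Kᵢ = -0.592, so a root lies in (0, 1).
Newton iteration, ψ₁⁰ = 0.5:
  ψ₁ = 0.500: g = -0.0892, g' = -0.593 → ψ₁ = 0.350
  ψ₁ = 0.350: g = -0.0054, g' = -0.532 → ψ₁ = 0.340
Converged at ψ₁ = 0.340.
Drum-1 compositions:
  n-pentane: x = 0.227, y = 0.483
  chloroform: x = 0.289, y = 0.366
  toluene: x = 0.485, y = 0.150
Drum-2 feed = drum-1 liquid: z₂ = (0.2269, 0.2885, 0.4845).
Drum 2:
Rachford–Rice: g(ψ₂) = Σ zᵢ(Kᵢ−1)/(1+ψ₂(Kᵢ−1)) = 0.
Check two-phase: ΣzᵢKᵢ = 1.557 > 1 and Σzᵢ/Kᵢ = 1.224 > 1, so g(0) = 0.557 > 0 and g(1) = -0.224 < 0.
Newton iteration, ψ₂⁰ = 0.39:
  ψ₂ = 0.390: g = 0.1649, g' = -0.688 → ψ₂ = 0.630
  ψ₂ = 0.630: g = 0.0141, g' = -0.597 → ψ₂ = 0.653
Converged at ψ₂ = 0.653.
  n-pentane: x = 0.090, y = 0.299
  chloroform: x = 0.176, y = 0.348
  toluene: x = 0.734, y = 0.352

V/F (drum 2) = 0.653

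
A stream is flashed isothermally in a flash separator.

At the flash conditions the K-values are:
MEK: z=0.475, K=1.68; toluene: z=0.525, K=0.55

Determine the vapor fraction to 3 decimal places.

ψ = 0.283

Material balance + equilibrium reduce to Σ zᵢ(Kᵢ−1)/(1+ψ(Kᵢ−1)) = 0.
Feasibility: ΣzᵢKᵢ = 1.087, Σzᵢ/Kᵢ = 1.237 — both > 1, two phases present.
Iterate (Newton) starting at ψ = 0.5:
  ψ = 0.500: g = -0.0638, g' = -0.299 → ψ = 0.287
  ψ = 0.287: g = -0.0010, g' = -0.294 → ψ = 0.283
Converged at ψ = 0.283.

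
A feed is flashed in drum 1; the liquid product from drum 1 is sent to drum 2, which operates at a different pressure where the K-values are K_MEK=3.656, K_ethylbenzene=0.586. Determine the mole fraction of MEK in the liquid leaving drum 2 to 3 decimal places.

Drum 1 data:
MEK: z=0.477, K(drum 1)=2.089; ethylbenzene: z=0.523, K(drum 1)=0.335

x_MEK (drum 2) = 0.135

Drum 1:
Rachford–Rice: g(ψ₁) = Σ zᵢ(Kᵢ−1)/(1+ψ₁(Kᵢ−1)) = 0.
Feasibility: ΣzᵢKᵢ = 1.172, Σzᵢ/Kᵢ = 1.790 — both > 1, two phases present.
Binary case is linear: z₁(K₁−1)(1+ψ₁(K₂−1)) + z₂(K₂−1)(1+ψ₁(K₁−1)) = 0
⇒ ψ₁ = [z₁(K₁−1)+z₂(K₂−1)] / [−(K₁−1)(K₂−1)] = 0.1717/0.7242 = 0.237
Drum-1 compositions:
  MEK: x = 0.379, y = 0.792
  ethylbenzene: x = 0.621, y = 0.208
Drum-2 feed = drum-1 liquid: z₂ = (0.3791, 0.6209).
Drum 2:
Let ψ₂ = V/F and solve Σ zᵢ(Kᵢ−1)/(1+ψ₂(Kᵢ−1)) = 0.
Feasibility: ΣzᵢKᵢ = 1.750, Σzᵢ/Kᵢ = 1.163 — both > 1, two phases present.
Binary case is linear: z₁(K₁−1)(1+ψ₂(K₂−1)) + z₂(K₂−1)(1+ψ₂(K₁−1)) = 0
⇒ ψ₂ = [z₁(K₁−1)+z₂(K₂−1)] / [−(K₁−1)(K₂−1)] = 0.7499/1.0996 = 0.682
  MEK: x = 0.135, y = 0.493
  ethylbenzene: x = 0.865, y = 0.507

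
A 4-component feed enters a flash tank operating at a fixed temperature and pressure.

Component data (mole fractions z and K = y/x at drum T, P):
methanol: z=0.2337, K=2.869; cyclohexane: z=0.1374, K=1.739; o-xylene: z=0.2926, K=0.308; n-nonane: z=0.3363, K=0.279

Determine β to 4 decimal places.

β = 0.0840

Material balance + equilibrium reduce to Σ zᵢ(Kᵢ−1)/(1+β(Kᵢ−1)) = 0.
Feasibility: ΣzᵢKᵢ = 1.0934, Σzᵢ/Kᵢ = 2.3158 — both > 1, two phases present.
Newton iteration, β⁰ = 0.5:
  β = 0.5000: g = -0.38883, g' = -1.0132 → β = 0.1162
  β = 0.1162: g = -0.03251, g' = -0.9886 → β = 0.0834
  β = 0.0834: g = 0.00071, g' = -1.0334 → β = 0.0840
Converged at β = 0.0840.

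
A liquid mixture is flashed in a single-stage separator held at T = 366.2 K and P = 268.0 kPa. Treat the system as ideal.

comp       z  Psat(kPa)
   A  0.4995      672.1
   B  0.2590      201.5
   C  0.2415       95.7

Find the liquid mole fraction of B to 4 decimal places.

x_B = 0.3144

Raoult's law: Kᵢ = Pᵢˢᵃᵗ/P = Pᵢˢᵃᵗ/268.0.
  K_A = 672.1/268.0 = 2.507836, K_B = 201.5/268.0 = 0.751866, K_C = 95.7/268.0 = 0.357090
Let ψ = V/F and solve Σ zᵢ(Kᵢ−1)/(1+ψ(Kᵢ−1)) = 0.
g(0) = ΣzᵢKᵢ − 1 = 0.5336 and g(1) = 1 − Σzᵢ/Kᵢ = -0.2200, so a root lies in (0, 1).
Iterate (Newton) starting at ψ = 0.58:
  ψ = 0.5800: g = 0.07913, g' = -0.5988 → ψ = 0.7122
  ψ = 0.7122: g = -0.00127, g' = -0.6272 → ψ = 0.7101
Converged at ψ = 0.7101.
Compositions from xᵢ = zᵢ/(1+ψ(Kᵢ−1)), yᵢ = Kᵢxᵢ:
  A: x = 0.2412, y = 0.6049
  B: x = 0.3144, y = 0.2364
  C: x = 0.4444, y = 0.1587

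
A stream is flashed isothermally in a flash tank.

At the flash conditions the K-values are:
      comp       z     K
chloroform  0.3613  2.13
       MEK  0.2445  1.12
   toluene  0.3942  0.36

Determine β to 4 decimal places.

β = 0.3413

Let β = V/F and solve Σ zᵢ(Kᵢ−1)/(1+β(Kᵢ−1)) = 0.
g(0) = ΣzᵢKᵢ − 1 = 0.1853 and g(1) = 1 − Σzᵢ/Kᵢ = -0.4829, so a root lies in (0, 1).
Iterate (Newton) starting at β = 0.55:
  β = 0.5500: g = -0.11003, g' = -0.5631 → β = 0.3546
  β = 0.3546: g = -0.00674, g' = -0.5086 → β = 0.3414
  β = 0.3414: g = -0.00001, g' = -0.5079 → β = 0.3413
Converged at β = 0.3413.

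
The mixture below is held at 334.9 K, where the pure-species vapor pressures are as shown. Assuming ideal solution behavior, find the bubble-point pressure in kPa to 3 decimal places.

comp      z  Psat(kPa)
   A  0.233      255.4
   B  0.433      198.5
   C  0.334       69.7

At the bubble point ψ → 0, so ΣzᵢKᵢ = 1 with Kᵢ = Pᵢˢᵃᵗ/P ⇒ P = ΣzᵢPᵢˢᵃᵗ.
P = 0.233·255.4 + 0.433·198.5 + 0.334·69.7 = 168.739 kPa

Pbub = 168.739 kPa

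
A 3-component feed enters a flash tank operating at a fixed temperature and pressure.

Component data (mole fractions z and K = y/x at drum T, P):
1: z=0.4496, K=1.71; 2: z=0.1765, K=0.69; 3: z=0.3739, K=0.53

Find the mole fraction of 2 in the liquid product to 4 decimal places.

x_2 = 0.1942

Rachford–Rice: g(V/F) = Σ zᵢ(Kᵢ−1)/(1+V/F(Kᵢ−1)) = 0.
Check two-phase: ΣzᵢKᵢ = 1.0888 > 1 and Σzᵢ/Kᵢ = 1.2242 > 1, so g(0) = 0.0888 > 0 and g(1) = -0.2242 < 0.
Newton–Raphson from V/F = 0.51:
  V/F = 0.5100: g = -0.06177, g' = -0.2890 → V/F = 0.2962
  V/F = 0.2962: g = -0.00066, g' = -0.2868 → V/F = 0.2939
Converged at V/F = 0.2939.
Compositions from xᵢ = zᵢ/(1+V/F(Kᵢ−1)), yᵢ = Kᵢxᵢ:
  1: x = 0.3720, y = 0.6361
  2: x = 0.1942, y = 0.1340
  3: x = 0.4338, y = 0.2299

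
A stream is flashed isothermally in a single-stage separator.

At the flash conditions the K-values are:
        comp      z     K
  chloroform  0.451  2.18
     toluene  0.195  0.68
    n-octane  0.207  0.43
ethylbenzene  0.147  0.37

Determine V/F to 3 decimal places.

Material balance + equilibrium reduce to Σ zᵢ(Kᵢ−1)/(1+V/F(Kᵢ−1)) = 0.
Feasibility: ΣzᵢKᵢ = 1.259, Σzᵢ/Kᵢ = 1.372 — both > 1, two phases present.
Iterate (Newton) starting at V/F = 0.57:
  V/F = 0.570: g = -0.0774, g' = -0.544 → V/F = 0.428
  V/F = 0.428: g = -0.0014, g' = -0.531 → V/F = 0.425
Converged at V/F = 0.425.

V/F = 0.425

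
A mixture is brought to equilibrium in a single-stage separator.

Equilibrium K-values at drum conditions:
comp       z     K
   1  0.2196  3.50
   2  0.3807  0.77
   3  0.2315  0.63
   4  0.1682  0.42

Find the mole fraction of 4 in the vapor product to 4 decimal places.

Let ψ = V/F and solve Σ zᵢ(Kᵢ−1)/(1+ψ(Kᵢ−1)) = 0.
Check two-phase: ΣzᵢKᵢ = 1.2782 > 1 and Σzᵢ/Kᵢ = 1.3251 > 1, so g(0) = 0.2782 > 0 and g(1) = -0.3251 < 0.
Newton iteration, ψ⁰ = 0.49:
  ψ = 0.4900: g = -0.09285, g' = -0.4605 → ψ = 0.2884
  ψ = 0.2884: g = 0.01219, g' = -0.6078 → ψ = 0.3084
  ψ = 0.3084: g = 0.00023, g' = -0.5852 → ψ = 0.3088
Converged at ψ = 0.3088.
Compositions from xᵢ = zᵢ/(1+ψ(Kᵢ−1)), yᵢ = Kᵢxᵢ:
  1: x = 0.1239, y = 0.4337
  2: x = 0.4098, y = 0.3156
  3: x = 0.2614, y = 0.1647
  4: x = 0.2049, y = 0.0861

y_4 = 0.0861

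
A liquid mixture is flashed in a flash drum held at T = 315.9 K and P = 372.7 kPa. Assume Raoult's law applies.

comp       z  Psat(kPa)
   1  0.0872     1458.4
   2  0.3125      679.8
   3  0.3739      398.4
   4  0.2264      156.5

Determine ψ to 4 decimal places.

Raoult's law: Kᵢ = Pᵢˢᵃᵗ/P = Pᵢˢᵃᵗ/372.7.
  K_1 = 1458.4/372.7 = 3.913067, K_2 = 679.8/372.7 = 1.823987, K_3 = 398.4/372.7 = 1.068956, K_4 = 156.5/372.7 = 0.419909
Newton iteration, ψ⁰ = 0.5:
  ψ = 0.5000: g = 0.12571, g' = -0.3819 → ψ = 0.8292
  ψ = 0.8292: g = -0.00132, g' = -0.4228 → ψ = 0.8261
Converged at ψ = 0.8261.

ψ = 0.8261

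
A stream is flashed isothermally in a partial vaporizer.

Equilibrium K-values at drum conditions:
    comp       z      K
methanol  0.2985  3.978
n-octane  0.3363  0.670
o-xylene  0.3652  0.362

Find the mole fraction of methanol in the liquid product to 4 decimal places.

x_methanol = 0.1439

Rachford–Rice: g(β) = Σ zᵢ(Kᵢ−1)/(1+β(Kᵢ−1)) = 0.
Check two-phase: ΣzᵢKᵢ = 1.5450 > 1 and Σzᵢ/Kᵢ = 1.5858 > 1, so g(0) = 0.5450 > 0 and g(1) = -0.5858 < 0.
Newton–Raphson from β = 0.57:
  β = 0.5700: g = -0.17330, g' = -0.7865 → β = 0.3497
  β = 0.3497: g = 0.01013, g' = -0.9284 → β = 0.3606
  β = 0.3606: g = 0.00008, g' = -0.9135 → β = 0.3607
Converged at β = 0.3607.
Compositions from xᵢ = zᵢ/(1+β(Kᵢ−1)), yᵢ = Kᵢxᵢ:
  methanol: x = 0.1439, y = 0.5725
  n-octane: x = 0.3817, y = 0.2558
  o-xylene: x = 0.4743, y = 0.1717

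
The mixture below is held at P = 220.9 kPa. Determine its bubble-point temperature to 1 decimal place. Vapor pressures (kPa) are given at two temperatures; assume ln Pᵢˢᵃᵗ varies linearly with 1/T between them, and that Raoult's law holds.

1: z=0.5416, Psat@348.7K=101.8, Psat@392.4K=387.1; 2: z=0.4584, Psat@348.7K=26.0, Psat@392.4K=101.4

Bubble-point temperature: ΣzᵢPᵢˢᵃᵗ(T) = P. Interpolate ln Pᵢˢᵃᵗ = aᵢ + bᵢ/T.
  T = 348.7 K: ΣzᵢPᵢˢᵃᵗ = 67.05 kPa
  T = 392.4 K: ΣzᵢPᵢˢᵃᵗ = 256.14 kPa
  T = 370.5 K: ΣzᵢPᵢˢᵃᵗ = 136.12 kPa
  T = 381.4 K: ΣzᵢPᵢˢᵃᵗ = 188.15 kPa
  T = 386.9 K: ΣzᵢPᵢˢᵃᵗ = 220.01 kPa
  T = 389.6 K: ΣzᵢPᵢˢᵃᵗ = 237.19 kPa
Interpolating between 386.9 K and 389.6 K gives T ≈ 387.0 K.

T = 387.0 K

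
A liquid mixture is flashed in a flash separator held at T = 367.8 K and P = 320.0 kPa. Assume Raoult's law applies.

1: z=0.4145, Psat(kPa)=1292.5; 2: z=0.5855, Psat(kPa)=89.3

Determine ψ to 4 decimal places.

ψ = 0.3823

Raoult's law: Kᵢ = Pᵢˢᵃᵗ/P = Pᵢˢᵃᵗ/320.0.
  K_1 = 1292.5/320.0 = 4.039062, K_2 = 89.3/320.0 = 0.279062
Newton–Raphson from ψ = 0.35:
  ψ = 0.3500: g = 0.04585, g' = -1.4433 → ψ = 0.3818
  ψ = 0.3818: g = 0.00073, g' = -1.3997 → ψ = 0.3823
Converged at ψ = 0.3823.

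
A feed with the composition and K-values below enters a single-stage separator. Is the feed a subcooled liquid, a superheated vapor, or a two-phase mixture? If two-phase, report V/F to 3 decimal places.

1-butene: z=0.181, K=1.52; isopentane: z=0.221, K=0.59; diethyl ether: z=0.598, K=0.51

ΣzᵢKᵢ = 0.710; Σzᵢ/Kᵢ = 1.666.
Since ΣzᵢKᵢ < 1 the mixture is below its bubble point — single liquid phase.

subcooled liquid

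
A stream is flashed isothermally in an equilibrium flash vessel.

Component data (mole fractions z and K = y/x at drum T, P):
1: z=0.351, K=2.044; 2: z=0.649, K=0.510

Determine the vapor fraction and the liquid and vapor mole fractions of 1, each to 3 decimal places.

Rachford–Rice: g(ψ) = Σ zᵢ(Kᵢ−1)/(1+ψ(Kᵢ−1)) = 0.
Feasibility: ΣzᵢKᵢ = 1.048, Σzᵢ/Kᵢ = 1.444 — both > 1, two phases present.
Binary case is linear: z₁(K₁−1)(1+ψ(K₂−1)) + z₂(K₂−1)(1+ψ(K₁−1)) = 0
⇒ ψ = [z₁(K₁−1)+z₂(K₂−1)] / [−(K₁−1)(K₂−1)] = 0.0484/0.5116 = 0.095
Compositions from xᵢ = zᵢ/(1+ψ(Kᵢ−1)), yᵢ = Kᵢxᵢ:
  1: x = 0.319, y = 0.653
  2: x = 0.681, y = 0.347

ψ = 0.095, x_1 = 0.319, y_1 = 0.653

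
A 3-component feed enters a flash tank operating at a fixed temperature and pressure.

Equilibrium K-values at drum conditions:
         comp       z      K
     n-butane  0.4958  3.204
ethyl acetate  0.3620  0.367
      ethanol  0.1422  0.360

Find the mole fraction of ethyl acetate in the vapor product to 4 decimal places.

Newton–Raphson from ψ = 0.5:
  ψ = 0.5000: g = 0.05077, g' = -0.9815 → ψ = 0.5517
  ψ = 0.5517: g = 0.00031, g' = -0.9721 → ψ = 0.5520
Converged at ψ = 0.5520.
Compositions from xᵢ = zᵢ/(1+ψ(Kᵢ−1)), yᵢ = Kᵢxᵢ:
  n-butane: x = 0.2237, y = 0.7166
  ethyl acetate: x = 0.5564, y = 0.2042
  ethanol: x = 0.2199, y = 0.0792

y_ethyl acetate = 0.2042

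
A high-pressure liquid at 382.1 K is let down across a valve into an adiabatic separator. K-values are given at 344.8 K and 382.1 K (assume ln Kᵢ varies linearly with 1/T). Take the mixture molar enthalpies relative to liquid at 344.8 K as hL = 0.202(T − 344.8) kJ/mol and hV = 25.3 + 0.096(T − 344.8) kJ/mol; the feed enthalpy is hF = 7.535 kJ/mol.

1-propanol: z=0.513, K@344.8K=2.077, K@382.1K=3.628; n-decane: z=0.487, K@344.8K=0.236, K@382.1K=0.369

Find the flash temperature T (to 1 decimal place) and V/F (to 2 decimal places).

T = 348.2 K, V/F = 0.27

Adiabatic flash: solve Rachford–Rice at each trial T, then check hF = ψ·hV(T) + (1−ψ)·hL(T).
  T = 344.8 K: K = (2.077, 0.236), RR gives ψ = 0.219, H_out = 5.548 kJ/mol
  T = 382.1 K: K = (3.628, 0.369), RR gives ψ = 0.628, H_out = 20.933 kJ/mol
  T = 363.5 K: K = (2.787, 0.299), RR gives ψ = 0.459, H_out = 14.478 kJ/mol
  T = 354.1 K: K = (2.413, 0.266), RR gives ψ = 0.354, H_out = 10.497 kJ/mol
  T = 349.5 K: K = (2.243, 0.251), RR gives ψ = 0.293, H_out = 8.218 kJ/mol
  T = 347.1 K: K = (2.157, 0.243), RR gives ψ = 0.257, H_out = 6.905 kJ/mol
  T = 348.3 K: K = (2.200, 0.247), RR gives ψ = 0.275, H_out = 7.574 kJ/mol
Linear interpolation between T = 347.1 (H_out = 6.905) and T = 348.3 (H_out = 7.574) on hF = 7.535 gives T ≈ 348.2 K, at which ψ = 0.27.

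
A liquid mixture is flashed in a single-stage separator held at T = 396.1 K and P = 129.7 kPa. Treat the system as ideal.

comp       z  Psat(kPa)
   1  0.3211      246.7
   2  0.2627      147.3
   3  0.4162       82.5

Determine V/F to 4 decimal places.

Raoult's law: Kᵢ = Pᵢˢᵃᵗ/P = Pᵢˢᵃᵗ/129.7.
  K_1 = 246.7/129.7 = 1.902082, K_2 = 147.3/129.7 = 1.135698, K_3 = 82.5/129.7 = 0.636083
Iterate (Newton) starting at V/F = 0.5:
  V/F = 0.5000: g = 0.04785, g' = -0.2107 → V/F = 0.7271
  V/F = 0.7271: g = 0.00141, g' = -0.2012 → V/F = 0.7341
Converged at V/F = 0.7341.

V/F = 0.7341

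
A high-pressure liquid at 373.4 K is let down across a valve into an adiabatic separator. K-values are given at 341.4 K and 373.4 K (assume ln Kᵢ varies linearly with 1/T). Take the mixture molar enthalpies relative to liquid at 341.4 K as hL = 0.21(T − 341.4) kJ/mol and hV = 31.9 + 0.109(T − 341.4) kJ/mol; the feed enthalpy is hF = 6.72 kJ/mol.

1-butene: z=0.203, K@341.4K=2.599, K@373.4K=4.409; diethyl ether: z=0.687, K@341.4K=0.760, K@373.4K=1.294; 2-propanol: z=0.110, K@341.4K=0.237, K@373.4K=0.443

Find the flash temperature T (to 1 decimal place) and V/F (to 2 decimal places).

Adiabatic flash: solve Rachford–Rice at each trial T, then check hF = ψ·hV(T) + (1−ψ)·hL(T).
  T = 341.4 K: K = (2.599, 0.760, 0.237), RR gives ψ = 0.141, H_out = 4.510 kJ/mol
  T = 373.4 K: K = (4.409, 1.294, 0.443), RR gives ψ = 1.000, H_out = 35.388 kJ/mol
  T = 357.4 K: K = (3.425, 1.004, 0.329), RR gives ψ = 0.827, H_out = 28.420 kJ/mol
  T = 349.4 K: K = (2.993, 0.876, 0.280), RR gives ψ = 0.467, H_out = 16.194 kJ/mol
  T = 345.4 K: K = (2.791, 0.817, 0.258), RR gives ψ = 0.296, H_out = 10.152 kJ/mol
  T = 343.4 K: K = (2.694, 0.788, 0.247), RR gives ψ = 0.217, H_out = 7.285 kJ/mol
Linear interpolation between T = 341.4 (H_out = 4.510) and T = 343.4 (H_out = 7.285) on hF = 6.72 gives T ≈ 343.0 K, at which ψ = 0.20.

T = 343.0 K, V/F = 0.20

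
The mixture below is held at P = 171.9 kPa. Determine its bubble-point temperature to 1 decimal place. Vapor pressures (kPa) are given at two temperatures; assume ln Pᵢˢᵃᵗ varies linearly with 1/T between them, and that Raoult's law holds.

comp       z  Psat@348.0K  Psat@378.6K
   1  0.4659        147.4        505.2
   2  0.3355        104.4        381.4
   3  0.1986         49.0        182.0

Bubble-point temperature: ΣzᵢPᵢˢᵃᵗ(T) = P. Interpolate ln Pᵢˢᵃᵗ = aᵢ + bᵢ/T.
  T = 348.0 K: ΣzᵢPᵢˢᵃᵗ = 113.43 kPa
  T = 378.6 K: ΣzᵢPᵢˢᵃᵗ = 399.48 kPa
  T = 363.3 K: ΣzᵢPᵢˢᵃᵗ = 218.56 kPa
  T = 355.6 K: ΣzᵢPᵢˢᵃᵗ = 158.22 kPa
  T = 359.5 K: ΣzᵢPᵢˢᵃᵗ = 186.67 kPa
  T = 357.6 K: ΣzᵢPᵢˢᵃᵗ = 172.30 kPa
Interpolating between 355.6 K and 357.6 K gives T ≈ 357.5 K.

T = 357.5 K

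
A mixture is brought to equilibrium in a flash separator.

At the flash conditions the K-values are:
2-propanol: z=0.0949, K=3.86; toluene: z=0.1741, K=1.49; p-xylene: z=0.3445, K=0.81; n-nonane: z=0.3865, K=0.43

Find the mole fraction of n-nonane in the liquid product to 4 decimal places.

x_n-nonane = 0.4070

Rachford–Rice: g(ψ) = Σ zᵢ(Kᵢ−1)/(1+ψ(Kᵢ−1)) = 0.
Check two-phase: ΣzᵢKᵢ = 1.0710 > 1 and Σzᵢ/Kᵢ = 1.4656 > 1, so g(0) = 0.0710 > 0 and g(1) = -0.4656 < 0.
Iterate (Newton) starting at ψ = 0.5:
  ψ = 0.5000: g = -0.20023, g' = -0.4192 → ψ = 0.0224
  ψ = 0.0224: g = 0.05057, g' = -0.8679 → ψ = 0.0807
  ψ = 0.0807: g = 0.00520, g' = -0.7020 → ψ = 0.0881
  ψ = 0.0881: g = 0.00006, g' = -0.6858 → ψ = 0.0882
Converged at ψ = 0.0882.
Compositions from xᵢ = zᵢ/(1+ψ(Kᵢ−1)), yᵢ = Kᵢxᵢ:
  2-propanol: x = 0.0758, y = 0.2925
  toluene: x = 0.1669, y = 0.2487
  p-xylene: x = 0.3504, y = 0.2838
  n-nonane: x = 0.4070, y = 0.1750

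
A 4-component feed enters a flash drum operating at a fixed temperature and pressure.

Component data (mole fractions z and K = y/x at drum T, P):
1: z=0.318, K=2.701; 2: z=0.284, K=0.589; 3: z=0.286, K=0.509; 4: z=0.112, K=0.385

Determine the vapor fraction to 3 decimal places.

ψ = 0.262

Rachford–Rice: g(ψ) = Σ zᵢ(Kᵢ−1)/(1+ψ(Kᵢ−1)) = 0.
g(0) = ΣzᵢKᵢ − 1 = 0.215 and g(1) = 1 − Σzᵢ/Kᵢ = -0.453, so a root lies in (0, 1).
Newton iteration, ψ⁰ = 0.33:
  ψ = 0.330: g = -0.0426, g' = -0.607 → ψ = 0.260
  ψ = 0.260: g = 0.0015, g' = -0.653 → ψ = 0.262
Converged at ψ = 0.262.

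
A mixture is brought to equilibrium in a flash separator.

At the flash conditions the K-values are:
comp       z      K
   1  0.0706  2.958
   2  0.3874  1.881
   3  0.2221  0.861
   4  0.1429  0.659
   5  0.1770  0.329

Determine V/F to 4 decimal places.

V/F = 0.5842

Rachford–Rice: g(V/F) = Σ zᵢ(Kᵢ−1)/(1+V/F(Kᵢ−1)) = 0.
Check two-phase: ΣzᵢKᵢ = 1.2812 > 1 and Σzᵢ/Kᵢ = 1.2426 > 1, so g(0) = 0.2812 > 0 and g(1) = -0.2426 < 0.
Newton–Raphson from V/F = 0.5:
  V/F = 0.5000: g = 0.03613, g' = -0.4236 → V/F = 0.5853
  V/F = 0.5853: g = -0.00046, g' = -0.4368 → V/F = 0.5842
Converged at V/F = 0.5842.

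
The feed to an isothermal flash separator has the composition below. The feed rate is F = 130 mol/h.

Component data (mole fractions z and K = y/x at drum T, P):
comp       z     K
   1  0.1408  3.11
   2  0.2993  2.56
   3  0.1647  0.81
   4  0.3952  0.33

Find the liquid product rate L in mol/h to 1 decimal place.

L = 69.3 mol/h

Let ψ = V/F and solve Σ zᵢ(Kᵢ−1)/(1+ψ(Kᵢ−1)) = 0.
g(0) = ΣzᵢKᵢ − 1 = 0.4679 and g(1) = 1 − Σzᵢ/Kᵢ = -0.5631, so a root lies in (0, 1).
Newton iteration, ψ⁰ = 0.5:
  ψ = 0.5000: g = -0.02587, g' = -0.7868 → ψ = 0.4671
Converged at ψ = 0.4671.
Then V = ψ·F = 0.4671·130 = 60.7 mol/h and L = F − V = 69.3 mol/h.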